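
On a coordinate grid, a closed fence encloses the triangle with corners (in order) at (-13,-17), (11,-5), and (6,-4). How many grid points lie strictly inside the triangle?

36

Using the shoelace formula, 2A = |[(-13)·(-5) − 11·(-17)] + [11·(-4) − 6·(-5)] + [6·(-17) − (-13)·(-4)]| = 84, so the area is 42.
Summing gcd(|Δx|,|Δy|) over the edges gives the boundary count: gcd(24,12) + gcd(5,1) + gcd(19,13) = 12+1+1 = 14.
By Pick's theorem A = I + B/2 − 1, so I = 42 − 14/2 + 1 = 36.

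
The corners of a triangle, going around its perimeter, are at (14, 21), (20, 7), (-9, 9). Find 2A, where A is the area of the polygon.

394

By the shoelace formula, twice the signed area is |[14·7 − 20·21] + [20·9 − (-9)·7] + [(-9)·21 − 14·9]| = 394, so the area is 197.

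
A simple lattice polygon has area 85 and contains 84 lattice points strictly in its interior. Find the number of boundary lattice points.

4

Pick's theorem gives A = I + B/2 − 1, so B = 2(A − I + 1) = 2(85 − 84 + 1) = 4.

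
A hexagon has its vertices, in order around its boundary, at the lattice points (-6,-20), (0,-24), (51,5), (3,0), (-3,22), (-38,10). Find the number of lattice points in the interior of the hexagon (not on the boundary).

Using the shoelace formula, 2A = |[(-6)·(-24) − 0·(-20)] + [0·5 − 51·(-24)] + [51·0 − 3·5] + [3·22 − (-3)·0] + [(-3)·10 − (-38)·22] + [(-38)·(-20) − (-6)·10]| = 3045, so the area is 1522.5.
Along each edge there are gcd(|Δx|,|Δy|)+1 lattice points, so counting each shared vertex once the boundary has gcd(6,4) + gcd(51,29) + gcd(48,5) + gcd(6,22) + gcd(35,12) + gcd(32,30) = 2+1+1+2+1+2 = 9.
Pick's theorem gives I = A − B/2 + 1 = 1522.5 − 9/2 + 1 = 1519.

1519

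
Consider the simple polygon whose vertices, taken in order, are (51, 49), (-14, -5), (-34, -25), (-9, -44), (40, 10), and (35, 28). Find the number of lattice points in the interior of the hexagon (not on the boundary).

Using the shoelace formula, 2A = |(51·(-5) − (-14)·49) + ((-14)·(-25) − (-34)·(-5)) + ((-34)·(-44) − (-9)·(-25)) + ((-9)·10 − 40·(-44)) + (40·28 − 35·10) + (35·49 − 51·28)| = 4609, so the area is 4609/2.
Along each edge there are gcd(|Δx|,|Δy|)+1 lattice points, so counting each shared vertex once the boundary has gcd(65,54) + gcd(20,20) + gcd(25,19) + gcd(49,54) + gcd(5,18) + gcd(16,21) = 1+20+1+1+1+1 = 25.
Pick's theorem gives I = A − B/2 + 1 = 4609/2 − 25/2 + 1 = 2293.

2293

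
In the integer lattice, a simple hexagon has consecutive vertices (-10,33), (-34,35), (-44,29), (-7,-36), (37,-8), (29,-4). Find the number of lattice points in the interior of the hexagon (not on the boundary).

2745

Using the shoelace formula, 2A = |((-10)·35 − (-34)·33) + ((-34)·29 − (-44)·35) + ((-44)·(-36) − (-7)·29) + ((-7)·(-8) − 37·(-36)) + (37·(-4) − 29·(-8)) + (29·33 − (-10)·(-4))| = 5502, so the area is 2751.
Along each edge there are gcd(|Δx|,|Δy|)+1 lattice points, so counting each shared vertex once the boundary has gcd(24,2) + gcd(10,6) + gcd(37,65) + gcd(44,28) + gcd(8,4) + gcd(39,37) = 2+2+1+4+4+1 = 14.
Pick's theorem gives I = A − B/2 + 1 = 2751 − 14/2 + 1 = 2745.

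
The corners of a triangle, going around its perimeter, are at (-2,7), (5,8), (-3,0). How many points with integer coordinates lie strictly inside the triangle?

By the shoelace formula, twice the signed area is |[(-2)·8 − 5·7] + [5·0 − (-3)·8] + [(-3)·7 − (-2)·0]| = 48, so the area is 24.
The number of boundary lattice points is Σ gcd(|Δx|,|Δy|) = gcd(7,1) + gcd(8,8) + gcd(1,7) = 1+8+1 = 10.
Pick's theorem gives I = A − B/2 + 1 = 24 − 10/2 + 1 = 20.

20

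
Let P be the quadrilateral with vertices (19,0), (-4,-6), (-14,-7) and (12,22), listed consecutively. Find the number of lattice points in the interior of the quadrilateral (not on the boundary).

The shoelace formula gives twice the area as |[19·(-6) − (-4)·0] + [(-4)·(-7) − (-14)·(-6)] + [(-14)·22 − 12·(-7)] + [12·0 − 19·22]| = 812, so the area is 406.
Summing gcd(|Δx|,|Δy|) over the edges gives the boundary count: gcd(23,6) + gcd(10,1) + gcd(26,29) + gcd(7,22) = 1+1+1+1 = 4.
Pick's theorem gives I = A − B/2 + 1 = 406 − 4/2 + 1 = 405.

405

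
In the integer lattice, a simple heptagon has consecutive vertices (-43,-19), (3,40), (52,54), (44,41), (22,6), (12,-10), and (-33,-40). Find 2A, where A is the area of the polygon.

Using the shoelace formula, 2A = |((-43)·40 − 3·(-19)) + (3·54 − 52·40) + (52·41 − 44·54) + (44·6 − 22·41) + (22·(-10) − 12·6) + (12·(-40) − (-33)·(-10)) + ((-33)·(-19) − (-43)·(-40))| = 6658, so the area is 3329.

6658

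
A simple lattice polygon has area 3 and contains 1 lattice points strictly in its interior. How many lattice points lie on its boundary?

6

Pick's theorem gives A = I + B/2 − 1, so B = 2(A − I + 1) = 2(3 − 1 + 1) = 6.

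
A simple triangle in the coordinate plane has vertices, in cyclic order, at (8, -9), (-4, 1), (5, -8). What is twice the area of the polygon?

18

The shoelace formula gives twice the area as |(8·1 − (-4)·(-9)) + ((-4)·(-8) − 5·1) + (5·(-9) − 8·(-8))| = 18, so the area is 9.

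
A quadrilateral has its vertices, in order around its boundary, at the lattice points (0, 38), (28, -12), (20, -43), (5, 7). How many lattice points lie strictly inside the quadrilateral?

Using the shoelace formula, 2A = |[0·(-12) − 28·38] + [28·(-43) − 20·(-12)] + [20·7 − 5·(-43)] + [5·38 − 0·7]| = 1483, so the area is 1483/2.
Summing gcd(|Δx|,|Δy|) over the edges gives the boundary count: gcd(28,50) + gcd(8,31) + gcd(15,50) + gcd(5,31) = 2+1+5+1 = 9.
Pick's theorem gives I = A − B/2 + 1 = 1483/2 − 9/2 + 1 = 738.

738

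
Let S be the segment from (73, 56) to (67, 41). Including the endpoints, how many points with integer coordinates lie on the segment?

The number of lattice points on a segment between lattice points is gcd(|Δx|,|Δy|) + 1 = gcd(6,15) + 1 = 3 + 1 = 4.

4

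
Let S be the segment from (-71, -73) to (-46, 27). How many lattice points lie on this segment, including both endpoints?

The number of lattice points on a segment between lattice points is gcd(|Δx|,|Δy|) + 1 = gcd(25,100) + 1 = 25 + 1 = 26.

26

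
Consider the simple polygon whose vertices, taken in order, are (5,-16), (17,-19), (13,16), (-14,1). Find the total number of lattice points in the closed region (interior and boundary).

581

The shoelace formula gives twice the area as |(5·(-19) − 17·(-16)) + (17·16 − 13·(-19)) + (13·1 − (-14)·16) + ((-14)·(-16) − 5·1)| = 1152, so the area is 576.
The number of boundary lattice points is Σ gcd(|Δx|,|Δy|) = gcd(12,3) + gcd(4,35) + gcd(27,15) + gcd(19,17) = 3+1+3+1 = 8.
Pick's theorem gives I = A − B/2 + 1 = 576 − 8/2 + 1 = 573, so the closed region contains I + B = 573 + 8 = 581 lattice points.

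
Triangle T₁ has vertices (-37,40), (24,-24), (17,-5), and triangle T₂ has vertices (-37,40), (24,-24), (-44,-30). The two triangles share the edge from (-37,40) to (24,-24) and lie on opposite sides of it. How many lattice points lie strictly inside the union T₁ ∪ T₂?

2706

The union is the simple quadrilateral with vertices (-37,40), (17,-5), (24,-24), (-44,-30) in order.
Using the shoelace formula, 2A = |((-37)·(-5) − 17·40) + (17·(-24) − 24·(-5)) + (24·(-30) − (-44)·(-24)) + ((-44)·40 − (-37)·(-30))| = 5429, so the area is 5429/2.
The number of boundary lattice points is Σ gcd(|Δx|,|Δy|) = gcd(54,45) + gcd(7,19) + gcd(68,6) + gcd(7,70) = 9+1+2+7 = 19.
By Pick's theorem I = A − B/2 + 1 = 5429/2 − 19/2 + 1 = 2706.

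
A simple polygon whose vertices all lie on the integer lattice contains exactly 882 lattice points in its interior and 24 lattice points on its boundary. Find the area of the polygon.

893

Pick's theorem states A = I + B/2 − 1, so A = 882 + 24/2 − 1 = 893.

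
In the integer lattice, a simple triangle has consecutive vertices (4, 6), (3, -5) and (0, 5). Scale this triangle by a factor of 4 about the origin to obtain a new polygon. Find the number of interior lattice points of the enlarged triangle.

Using the shoelace formula, 2A = |(4·(-5) − 3·6) + (3·5 − 0·(-5)) + (0·6 − 4·5)| = 43, so the area is 21.5.
The number of boundary lattice points is Σ gcd(|Δx|,|Δy|) = gcd(1,11) + gcd(3,10) + gcd(4,1) = 1+1+1 = 3.
Scaling by 4 multiplies the area by 4² = 16 (so the new area is 344) and multiplies the boundary lattice-point count by 4, giving 12.
By Pick's theorem, the interior count of the dilated polygon is 344 − 12/2 + 1 = 339.

339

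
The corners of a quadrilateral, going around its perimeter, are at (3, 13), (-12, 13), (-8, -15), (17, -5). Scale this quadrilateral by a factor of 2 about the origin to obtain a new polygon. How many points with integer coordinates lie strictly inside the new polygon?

1995

By the shoelace formula, twice the signed area is |(3·13 − (-12)·13) + ((-12)·(-15) − (-8)·13) + ((-8)·(-5) − 17·(-15)) + (17·13 − 3·(-5))| = 1010, so the area is 505.
Along each edge there are gcd(|Δx|,|Δy|)+1 lattice points, so counting each shared vertex once the boundary has gcd(15,0) + gcd(4,28) + gcd(25,10) + gcd(14,18) = 15+4+5+2 = 26.
Scaling by 2 multiplies the area by 2² = 4 (so the new area is 2020) and multiplies the boundary lattice-point count by 2, giving 52.
By Pick's theorem, the interior count of the dilated polygon is 2020 − 52/2 + 1 = 1995.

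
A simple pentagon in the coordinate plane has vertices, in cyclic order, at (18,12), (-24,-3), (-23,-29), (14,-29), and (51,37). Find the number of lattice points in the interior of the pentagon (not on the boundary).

By the shoelace formula, twice the signed area is |[18·(-3) − (-24)·12] + [(-24)·(-29) − (-23)·(-3)] + [(-23)·(-29) − 14·(-29)] + [14·37 − 51·(-29)] + [51·12 − 18·37]| = 3877, so the area is 1938.5.
Along each edge there are gcd(|Δx|,|Δy|)+1 lattice points, so counting each shared vertex once the boundary has gcd(42,15) + gcd(1,26) + gcd(37,0) + gcd(37,66) + gcd(33,25) = 3+1+37+1+1 = 43.
Pick's theorem gives I = A − B/2 + 1 = 1938.5 − 43/2 + 1 = 1918.

1918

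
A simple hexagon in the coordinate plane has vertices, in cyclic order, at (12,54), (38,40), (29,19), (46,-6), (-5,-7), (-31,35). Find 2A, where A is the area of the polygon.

By the shoelace formula, twice the signed area is |(12·40 − 38·54) + (38·19 − 29·40) + (29·(-6) − 46·19) + (46·(-7) − (-5)·(-6)) + ((-5)·35 − (-31)·(-7)) + ((-31)·54 − 12·35)| = 5896, so the area is 2948.

5896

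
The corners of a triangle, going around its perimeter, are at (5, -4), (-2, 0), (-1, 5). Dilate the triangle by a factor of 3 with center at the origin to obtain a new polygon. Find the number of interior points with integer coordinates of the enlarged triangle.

169

By the shoelace formula, twice the signed area is |(5·0 − (-2)·(-4)) + ((-2)·5 − (-1)·0) + ((-1)·(-4) − 5·5)| = 39, so the area is 39/2.
Along each edge there are gcd(|Δx|,|Δy|)+1 lattice points, so counting each shared vertex once the boundary has gcd(7,4) + gcd(1,5) + gcd(6,9) = 1+1+3 = 5.
Scaling by 3 multiplies the area by 3² = 9 (so the new area is 175.5) and multiplies the boundary lattice-point count by 3, giving 15.
By Pick's theorem, the interior count of the dilated polygon is 175.5 − 15/2 + 1 = 169.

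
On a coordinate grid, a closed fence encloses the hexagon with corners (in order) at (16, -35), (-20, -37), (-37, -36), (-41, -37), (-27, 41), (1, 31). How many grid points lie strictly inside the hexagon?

3064

Using the shoelace formula, 2A = |(16·(-37) − (-20)·(-35)) + ((-20)·(-36) − (-37)·(-37)) + ((-37)·(-37) − (-41)·(-36)) + ((-41)·41 − (-27)·(-37)) + ((-27)·31 − 1·41) + (1·(-35) − 16·31)| = 6137, so the area is 3068.5.
Summing gcd(|Δx|,|Δy|) over the edges gives the boundary count: gcd(36,2) + gcd(17,1) + gcd(4,1) + gcd(14,78) + gcd(28,10) + gcd(15,66) = 2+1+1+2+2+3 = 11.
By Pick's theorem A = I + B/2 − 1, so I = 3068.5 − 11/2 + 1 = 3064.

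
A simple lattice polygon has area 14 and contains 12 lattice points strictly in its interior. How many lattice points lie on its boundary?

6

Pick's theorem gives A = I + B/2 − 1, so B = 2(A − I + 1) = 2(14 − 12 + 1) = 6.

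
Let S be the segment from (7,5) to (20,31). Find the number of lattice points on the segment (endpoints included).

The number of lattice points on a segment between lattice points is gcd(|Δx|,|Δy|) + 1 = gcd(13,26) + 1 = 13 + 1 = 14.

14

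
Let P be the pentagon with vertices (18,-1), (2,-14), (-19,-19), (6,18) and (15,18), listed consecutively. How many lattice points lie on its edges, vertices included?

Along each edge there are gcd(|Δx|,|Δy|)+1 lattice points, so counting each shared vertex once the boundary has gcd(16,13) + gcd(21,5) + gcd(25,37) + gcd(9,0) + gcd(3,19) = 1+1+1+9+1 = 13.

13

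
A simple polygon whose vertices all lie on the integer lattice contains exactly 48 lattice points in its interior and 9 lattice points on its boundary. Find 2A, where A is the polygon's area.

Pick's theorem states A = I + B/2 − 1, so A = 48 + 9/2 − 1 = 103/2.
Hence 2A = 103.

103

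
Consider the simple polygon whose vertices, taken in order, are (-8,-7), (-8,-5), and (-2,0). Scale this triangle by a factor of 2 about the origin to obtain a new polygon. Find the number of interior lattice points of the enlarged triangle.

21

The shoelace formula gives twice the area as |[(-8)·(-5) − (-8)·(-7)] + [(-8)·0 − (-2)·(-5)] + [(-2)·(-7) − (-8)·0]| = 12, so the area is 6.
Along each edge there are gcd(|Δx|,|Δy|)+1 lattice points, so counting each shared vertex once the boundary has gcd(0,2) + gcd(6,5) + gcd(6,7) = 2+1+1 = 4.
Scaling by 2 multiplies the area by 2² = 4 (so the new area is 24) and multiplies the boundary lattice-point count by 2, giving 8.
By Pick's theorem, the interior count of the dilated polygon is 24 − 8/2 + 1 = 21.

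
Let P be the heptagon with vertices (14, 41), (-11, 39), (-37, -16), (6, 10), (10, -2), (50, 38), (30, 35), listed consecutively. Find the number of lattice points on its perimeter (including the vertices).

50

Summing gcd(|Δx|,|Δy|) over the edges gives the boundary count: gcd(25,2) + gcd(26,55) + gcd(43,26) + gcd(4,12) + gcd(40,40) + gcd(20,3) + gcd(16,6) = 1+1+1+4+40+1+2 = 50.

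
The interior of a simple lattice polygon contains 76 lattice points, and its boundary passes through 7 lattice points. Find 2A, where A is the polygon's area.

By Pick's theorem, A = I + B/2 − 1 = 76 + 7/2 − 1 = 157/2.
Hence 2A = 157.

157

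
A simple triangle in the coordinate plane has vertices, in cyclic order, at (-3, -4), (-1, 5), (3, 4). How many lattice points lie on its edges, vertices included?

Summing gcd(|Δx|,|Δy|) over the edges gives the boundary count: gcd(2,9) + gcd(4,1) + gcd(6,8) = 1+1+2 = 4.

4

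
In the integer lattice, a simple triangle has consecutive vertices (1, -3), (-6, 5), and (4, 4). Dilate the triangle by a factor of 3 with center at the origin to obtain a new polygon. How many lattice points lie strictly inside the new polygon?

325

The shoelace formula gives twice the area as |[1·5 − (-6)·(-3)] + [(-6)·4 − 4·5] + [4·(-3) − 1·4]| = 73, so the area is 73/2.
Along each edge there are gcd(|Δx|,|Δy|)+1 lattice points, so counting each shared vertex once the boundary has gcd(7,8) + gcd(10,1) + gcd(3,7) = 1+1+1 = 3.
Scaling by 3 multiplies the area by 3² = 9 (so the new area is 657/2) and multiplies the boundary lattice-point count by 3, giving 9.
By Pick's theorem, the interior count of the dilated polygon is 657/2 − 9/2 + 1 = 325.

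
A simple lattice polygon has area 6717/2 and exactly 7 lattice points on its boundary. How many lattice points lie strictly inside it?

3356

From Pick's theorem, I = A − B/2 + 1 = 6717/2 − 7/2 + 1 = 3356.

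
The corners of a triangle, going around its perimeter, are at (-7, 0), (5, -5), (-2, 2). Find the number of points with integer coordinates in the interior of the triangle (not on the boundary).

The shoelace formula gives twice the area as |[(-7)·(-5) − 5·0] + [5·2 − (-2)·(-5)] + [(-2)·0 − (-7)·2]| = 49, so the area is 24.5.
Along each edge there are gcd(|Δx|,|Δy|)+1 lattice points, so counting each shared vertex once the boundary has gcd(12,5) + gcd(7,7) + gcd(5,2) = 1+7+1 = 9.
By Pick's theorem A = I + B/2 − 1, so I = 24.5 − 9/2 + 1 = 21.

21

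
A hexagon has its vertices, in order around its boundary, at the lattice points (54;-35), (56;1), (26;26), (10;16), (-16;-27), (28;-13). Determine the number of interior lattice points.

By the shoelace formula, twice the signed area is |(54·1 − 56·(-35)) + (56·26 − 26·1) + (26·16 − 10·26) + (10·(-27) − (-16)·16) + ((-16)·(-13) − 28·(-27)) + (28·(-35) − 54·(-13))| = 4272, so the area is 2136.
Summing gcd(|Δx|,|Δy|) over the edges gives the boundary count: gcd(2,36) + gcd(30,25) + gcd(16,10) + gcd(26,43) + gcd(44,14) + gcd(26,22) = 2+5+2+1+2+2 = 14.
Pick's theorem gives I = A − B/2 + 1 = 2136 − 14/2 + 1 = 2130.

2130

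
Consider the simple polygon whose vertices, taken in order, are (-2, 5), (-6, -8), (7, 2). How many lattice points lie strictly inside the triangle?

63

By the shoelace formula, twice the signed area is |[(-2)·(-8) − (-6)·5] + [(-6)·2 − 7·(-8)] + [7·5 − (-2)·2]| = 129, so the area is 129/2.
Along each edge there are gcd(|Δx|,|Δy|)+1 lattice points, so counting each shared vertex once the boundary has gcd(4,13) + gcd(13,10) + gcd(9,3) = 1+1+3 = 5.
By Pick's theorem A = I + B/2 − 1, so I = 129/2 − 5/2 + 1 = 63.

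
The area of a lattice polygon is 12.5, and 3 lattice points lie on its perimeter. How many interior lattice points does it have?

12

From Pick's theorem, I = A − B/2 + 1 = 12.5 − 3/2 + 1 = 12.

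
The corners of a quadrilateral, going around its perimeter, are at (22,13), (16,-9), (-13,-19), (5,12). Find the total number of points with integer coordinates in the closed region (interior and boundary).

547

Using the shoelace formula, 2A = |[22·(-9) − 16·13] + [16·(-19) − (-13)·(-9)] + [(-13)·12 − 5·(-19)] + [5·13 − 22·12]| = 1087, so the area is 543.5.
Summing gcd(|Δx|,|Δy|) over the edges gives the boundary count: gcd(6,22) + gcd(29,10) + gcd(18,31) + gcd(17,1) = 2+1+1+1 = 5.
Pick's theorem gives I = A − B/2 + 1 = 543.5 − 5/2 + 1 = 542, so the closed region contains I + B = 542 + 5 = 547 lattice points.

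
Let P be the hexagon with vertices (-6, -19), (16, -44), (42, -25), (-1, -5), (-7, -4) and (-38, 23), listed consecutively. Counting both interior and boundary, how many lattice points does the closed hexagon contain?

By the shoelace formula, twice the signed area is |[(-6)·(-44) − 16·(-19)] + [16·(-25) − 42·(-44)] + [42·(-5) − (-1)·(-25)] + [(-1)·(-4) − (-7)·(-5)] + [(-7)·23 − (-38)·(-4)] + [(-38)·(-19) − (-6)·23]| = 2297, so the area is 1148.5.
Summing gcd(|Δx|,|Δy|) over the edges gives the boundary count: gcd(22,25) + gcd(26,19) + gcd(43,20) + gcd(6,1) + gcd(31,27) + gcd(32,42) = 1+1+1+1+1+2 = 7.
Pick's theorem gives I = A − B/2 + 1 = 1148.5 − 7/2 + 1 = 1146, so the closed region contains I + B = 1146 + 7 = 1153 lattice points.

1153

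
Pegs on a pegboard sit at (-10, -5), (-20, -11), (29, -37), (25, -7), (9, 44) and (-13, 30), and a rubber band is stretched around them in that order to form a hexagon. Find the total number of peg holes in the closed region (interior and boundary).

2086

The shoelace formula gives twice the area as |[(-10)·(-11) − (-20)·(-5)] + [(-20)·(-37) − 29·(-11)] + [29·(-7) − 25·(-37)] + [25·44 − 9·(-7)] + [9·30 − (-13)·44] + [(-13)·(-5) − (-10)·30]| = 4161, so the area is 2080.5.
Summing gcd(|Δx|,|Δy|) over the edges gives the boundary count: gcd(10,6) + gcd(49,26) + gcd(4,30) + gcd(16,51) + gcd(22,14) + gcd(3,35) = 2+1+2+1+2+1 = 9.
Pick's theorem gives I = A − B/2 + 1 = 2080.5 − 9/2 + 1 = 2077, so the closed region contains I + B = 2077 + 9 = 2086 lattice points.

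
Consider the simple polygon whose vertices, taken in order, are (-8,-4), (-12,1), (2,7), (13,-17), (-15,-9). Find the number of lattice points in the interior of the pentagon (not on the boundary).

By the shoelace formula, twice the signed area is |((-8)·1 − (-12)·(-4)) + ((-12)·7 − 2·1) + (2·(-17) − 13·7) + (13·(-9) − (-15)·(-17)) + ((-15)·(-4) − (-8)·(-9))| = 651, so the area is 651/2.
Summing gcd(|Δx|,|Δy|) over the edges gives the boundary count: gcd(4,5) + gcd(14,6) + gcd(11,24) + gcd(28,8) + gcd(7,5) = 1+2+1+4+1 = 9.
Pick's theorem gives I = A − B/2 + 1 = 651/2 − 9/2 + 1 = 322.

322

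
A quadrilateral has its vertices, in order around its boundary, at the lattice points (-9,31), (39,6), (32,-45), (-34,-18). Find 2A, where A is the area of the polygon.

By the shoelace formula, twice the signed area is |[(-9)·6 − 39·31] + [39·(-45) − 32·6] + [32·(-18) − (-34)·(-45)] + [(-34)·31 − (-9)·(-18)]| = 6532, so the area is 3266.

6532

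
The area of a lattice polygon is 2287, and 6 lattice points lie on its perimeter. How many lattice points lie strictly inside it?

2285

From Pick's theorem, I = A − B/2 + 1 = 2287 − 6/2 + 1 = 2285.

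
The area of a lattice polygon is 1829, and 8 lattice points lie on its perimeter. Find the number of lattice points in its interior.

1826

Pick's theorem A = I + B/2 − 1 rearranges to I = A − B/2 + 1 = 1829 − 8/2 + 1 = 1826.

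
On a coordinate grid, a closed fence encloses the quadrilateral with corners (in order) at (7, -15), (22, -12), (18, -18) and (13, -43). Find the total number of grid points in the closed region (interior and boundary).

The shoelace formula gives twice the area as |(7·(-12) − 22·(-15)) + (22·(-18) − 18·(-12)) + (18·(-43) − 13·(-18)) + (13·(-15) − 7·(-43))| = 368, so the area is 184.
Summing gcd(|Δx|,|Δy|) over the edges gives the boundary count: gcd(15,3) + gcd(4,6) + gcd(5,25) + gcd(6,28) = 3+2+5+2 = 12.
Pick's theorem gives I = A − B/2 + 1 = 184 − 12/2 + 1 = 179, so the closed region contains I + B = 179 + 12 = 191 lattice points.

191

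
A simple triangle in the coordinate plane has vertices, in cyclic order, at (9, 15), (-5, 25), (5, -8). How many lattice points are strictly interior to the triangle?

180

Using the shoelace formula, 2A = |(9·25 − (-5)·15) + ((-5)·(-8) − 5·25) + (5·15 − 9·(-8))| = 362, so the area is 181.
Summing gcd(|Δx|,|Δy|) over the edges gives the boundary count: gcd(14,10) + gcd(10,33) + gcd(4,23) = 2+1+1 = 4.
By Pick's theorem A = I + B/2 − 1, so I = 181 − 4/2 + 1 = 180.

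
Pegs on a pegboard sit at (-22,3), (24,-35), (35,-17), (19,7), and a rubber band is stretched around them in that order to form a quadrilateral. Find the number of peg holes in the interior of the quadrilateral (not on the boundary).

By the shoelace formula, twice the signed area is |((-22)·(-35) − 24·3) + (24·(-17) − 35·(-35)) + (35·7 − 19·(-17)) + (19·3 − (-22)·7)| = 2294, so the area is 1147.
The number of boundary lattice points is Σ gcd(|Δx|,|Δy|) = gcd(46,38) + gcd(11,18) + gcd(16,24) + gcd(41,4) = 2+1+8+1 = 12.
By Pick's theorem A = I + B/2 − 1, so I = 1147 − 12/2 + 1 = 1142.

1142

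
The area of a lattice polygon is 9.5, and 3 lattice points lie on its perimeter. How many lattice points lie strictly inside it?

9

Pick's theorem A = I + B/2 − 1 rearranges to I = A − B/2 + 1 = 9.5 − 3/2 + 1 = 9.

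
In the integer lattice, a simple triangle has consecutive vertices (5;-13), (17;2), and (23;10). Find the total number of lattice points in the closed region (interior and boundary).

Using the shoelace formula, 2A = |(5·2 − 17·(-13)) + (17·10 − 23·2) + (23·(-13) − 5·10)| = 6, so the area is 3.
The number of boundary lattice points is Σ gcd(|Δx|,|Δy|) = gcd(12,15) + gcd(6,8) + gcd(18,23) = 3+2+1 = 6.
Pick's theorem gives I = A − B/2 + 1 = 3 − 6/2 + 1 = 1, so the closed region contains I + B = 1 + 6 = 7 lattice points.

7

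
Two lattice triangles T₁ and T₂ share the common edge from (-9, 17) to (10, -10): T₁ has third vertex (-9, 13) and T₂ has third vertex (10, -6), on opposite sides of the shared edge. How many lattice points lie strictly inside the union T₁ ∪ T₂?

The union is the simple quadrilateral with vertices (-9, 17), (-9, 13), (10, -10), (10, -6) in order.
By the shoelace formula, twice the signed area is |((-9)·13 − (-9)·17) + ((-9)·(-10) − 10·13) + (10·(-6) − 10·(-10)) + (10·17 − (-9)·(-6))| = 152, so the area is 76.
Summing gcd(|Δx|,|Δy|) over the edges gives the boundary count: gcd(0,4) + gcd(19,23) + gcd(0,4) + gcd(19,23) = 4+1+4+1 = 10.
By Pick's theorem I = A − B/2 + 1 = 76 − 10/2 + 1 = 72.

72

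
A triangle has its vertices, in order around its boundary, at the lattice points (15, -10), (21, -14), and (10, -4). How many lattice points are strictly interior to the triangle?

Using the shoelace formula, 2A = |(15·(-14) − 21·(-10)) + (21·(-4) − 10·(-14)) + (10·(-10) − 15·(-4))| = 16, so the area is 8.
Along each edge there are gcd(|Δx|,|Δy|)+1 lattice points, so counting each shared vertex once the boundary has gcd(6,4) + gcd(11,10) + gcd(5,6) = 2+1+1 = 4.
By Pick's theorem A = I + B/2 − 1, so I = 8 − 4/2 + 1 = 7.

7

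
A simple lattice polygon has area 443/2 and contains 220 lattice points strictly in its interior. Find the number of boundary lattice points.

5

Pick's theorem gives A = I + B/2 − 1, so B = 2(A − I + 1) = 2(443/2 − 220 + 1) = 5.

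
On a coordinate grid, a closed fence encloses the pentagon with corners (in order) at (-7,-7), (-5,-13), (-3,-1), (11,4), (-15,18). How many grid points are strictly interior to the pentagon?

252

Using the shoelace formula, 2A = |[(-7)·(-13) − (-5)·(-7)] + [(-5)·(-1) − (-3)·(-13)] + [(-3)·4 − 11·(-1)] + [11·18 − (-15)·4] + [(-15)·(-7) − (-7)·18]| = 510, so the area is 255.
Along each edge there are gcd(|Δx|,|Δy|)+1 lattice points, so counting each shared vertex once the boundary has gcd(2,6) + gcd(2,12) + gcd(14,5) + gcd(26,14) + gcd(8,25) = 2+2+1+2+1 = 8.
By Pick's theorem A = I + B/2 − 1, so I = 255 − 8/2 + 1 = 252.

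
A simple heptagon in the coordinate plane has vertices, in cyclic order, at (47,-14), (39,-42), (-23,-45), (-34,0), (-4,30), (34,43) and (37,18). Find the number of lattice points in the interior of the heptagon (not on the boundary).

5098

The shoelace formula gives twice the area as |(47·(-42) − 39·(-14)) + (39·(-45) − (-23)·(-42)) + ((-23)·0 − (-34)·(-45)) + ((-34)·30 − (-4)·0) + ((-4)·43 − 34·30) + (34·18 − 37·43) + (37·(-14) − 47·18)| = 10234, so the area is 5117.
Summing gcd(|Δx|,|Δy|) over the edges gives the boundary count: gcd(8,28) + gcd(62,3) + gcd(11,45) + gcd(30,30) + gcd(38,13) + gcd(3,25) + gcd(10,32) = 4+1+1+30+1+1+2 = 40.
By Pick's theorem A = I + B/2 − 1, so I = 5117 − 40/2 + 1 = 5098.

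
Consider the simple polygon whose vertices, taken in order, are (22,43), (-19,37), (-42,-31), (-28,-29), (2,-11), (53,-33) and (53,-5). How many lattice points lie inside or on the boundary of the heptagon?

4461

By the shoelace formula, twice the signed area is |[22·37 − (-19)·43] + [(-19)·(-31) − (-42)·37] + [(-42)·(-29) − (-28)·(-31)] + [(-28)·(-11) − 2·(-29)] + [2·(-33) − 53·(-11)] + [53·(-5) − 53·(-33)] + [53·43 − 22·(-5)]| = 8880, so the area is 4440.
Along each edge there are gcd(|Δx|,|Δy|)+1 lattice points, so counting each shared vertex once the boundary has gcd(41,6) + gcd(23,68) + gcd(14,2) + gcd(30,18) + gcd(51,22) + gcd(0,28) + gcd(31,48) = 1+1+2+6+1+28+1 = 40.
Pick's theorem gives I = A − B/2 + 1 = 4440 − 40/2 + 1 = 4421, so the closed region contains I + B = 4421 + 40 = 4461 lattice points.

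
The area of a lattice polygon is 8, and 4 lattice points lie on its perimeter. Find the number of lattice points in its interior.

From Pick's theorem, I = A − B/2 + 1 = 8 − 4/2 + 1 = 7.

7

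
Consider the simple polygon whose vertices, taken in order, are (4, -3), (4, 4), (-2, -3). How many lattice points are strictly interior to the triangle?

By the shoelace formula, twice the signed area is |(4·4 − 4·(-3)) + (4·(-3) − (-2)·4) + ((-2)·(-3) − 4·(-3))| = 42, so the area is 21.
The number of boundary lattice points is Σ gcd(|Δx|,|Δy|) = gcd(0,7) + gcd(6,7) + gcd(6,0) = 7+1+6 = 14.
By Pick's theorem A = I + B/2 − 1, so I = 21 − 14/2 + 1 = 15.

15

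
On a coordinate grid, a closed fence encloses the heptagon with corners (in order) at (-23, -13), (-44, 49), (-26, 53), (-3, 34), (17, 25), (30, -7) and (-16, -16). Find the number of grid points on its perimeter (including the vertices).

8

The number of boundary lattice points is Σ gcd(|Δx|,|Δy|) = gcd(21,62) + gcd(18,4) + gcd(23,19) + gcd(20,9) + gcd(13,32) + gcd(46,9) + gcd(7,3) = 1+2+1+1+1+1+1 = 8.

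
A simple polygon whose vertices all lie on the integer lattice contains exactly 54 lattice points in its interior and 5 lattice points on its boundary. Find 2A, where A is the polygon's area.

By Pick's theorem, A = I + B/2 − 1 = 54 + 5/2 − 1 = 111/2.
Hence 2A = 111.

111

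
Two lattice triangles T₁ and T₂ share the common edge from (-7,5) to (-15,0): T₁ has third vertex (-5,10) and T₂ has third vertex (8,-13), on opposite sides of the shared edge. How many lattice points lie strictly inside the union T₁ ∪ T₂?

The union is the simple quadrilateral with vertices (-7,5), (-5,10), (-15,0), (8,-13) in order.
The shoelace formula gives twice the area as |((-7)·10 − (-5)·5) + ((-5)·0 − (-15)·10) + ((-15)·(-13) − 8·0) + (8·5 − (-7)·(-13))| = 249, so the area is 124.5.
The number of boundary lattice points is Σ gcd(|Δx|,|Δy|) = gcd(2,5) + gcd(10,10) + gcd(23,13) + gcd(15,18) = 1+10+1+3 = 15.
By Pick's theorem I = A − B/2 + 1 = 124.5 − 15/2 + 1 = 118.

118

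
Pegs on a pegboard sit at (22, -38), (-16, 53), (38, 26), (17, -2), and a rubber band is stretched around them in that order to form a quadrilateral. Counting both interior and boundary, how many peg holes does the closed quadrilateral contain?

1515

By the shoelace formula, twice the signed area is |[22·53 − (-16)·(-38)] + [(-16)·26 − 38·53] + [38·(-2) − 17·26] + [17·(-38) − 22·(-2)]| = 2992, so the area is 1496.
Summing gcd(|Δx|,|Δy|) over the edges gives the boundary count: gcd(38,91) + gcd(54,27) + gcd(21,28) + gcd(5,36) = 1+27+7+1 = 36.
Pick's theorem gives I = A − B/2 + 1 = 1496 − 36/2 + 1 = 1479, so the closed region contains I + B = 1479 + 36 = 1515 lattice points.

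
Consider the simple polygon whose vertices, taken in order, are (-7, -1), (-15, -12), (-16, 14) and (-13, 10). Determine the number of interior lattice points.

The shoelace formula gives twice the area as |[(-7)·(-12) − (-15)·(-1)] + [(-15)·14 − (-16)·(-12)] + [(-16)·10 − (-13)·14] + [(-13)·(-1) − (-7)·10]| = 228, so the area is 114.
Summing gcd(|Δx|,|Δy|) over the edges gives the boundary count: gcd(8,11) + gcd(1,26) + gcd(3,4) + gcd(6,11) = 1+1+1+1 = 4.
By Pick's theorem A = I + B/2 − 1, so I = 114 − 4/2 + 1 = 113.

113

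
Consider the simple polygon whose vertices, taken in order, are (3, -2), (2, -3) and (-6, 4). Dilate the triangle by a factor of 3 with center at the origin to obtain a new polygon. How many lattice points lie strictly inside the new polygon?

61

By the shoelace formula, twice the signed area is |(3·(-3) − 2·(-2)) + (2·4 − (-6)·(-3)) + ((-6)·(-2) − 3·4)| = 15, so the area is 7.5.
Along each edge there are gcd(|Δx|,|Δy|)+1 lattice points, so counting each shared vertex once the boundary has gcd(1,1) + gcd(8,7) + gcd(9,6) = 1+1+3 = 5.
Scaling by 3 multiplies the area by 3² = 9 (so the new area is 67.5) and multiplies the boundary lattice-point count by 3, giving 15.
By Pick's theorem, the interior count of the dilated polygon is 67.5 − 15/2 + 1 = 61.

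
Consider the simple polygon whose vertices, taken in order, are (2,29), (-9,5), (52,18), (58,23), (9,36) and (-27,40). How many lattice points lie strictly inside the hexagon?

1172

Using the shoelace formula, 2A = |[2·5 − (-9)·29] + [(-9)·18 − 52·5] + [52·23 − 58·18] + [58·36 − 9·23] + [9·40 − (-27)·36] + [(-27)·29 − 2·40]| = 2351, so the area is 2351/2.
Along each edge there are gcd(|Δx|,|Δy|)+1 lattice points, so counting each shared vertex once the boundary has gcd(11,24) + gcd(61,13) + gcd(6,5) + gcd(49,13) + gcd(36,4) + gcd(29,11) = 1+1+1+1+4+1 = 9.
By Pick's theorem A = I + B/2 − 1, so I = 2351/2 − 9/2 + 1 = 1172.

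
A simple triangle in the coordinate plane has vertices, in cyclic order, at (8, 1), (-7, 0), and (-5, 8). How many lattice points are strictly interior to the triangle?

58

The shoelace formula gives twice the area as |(8·0 − (-7)·1) + ((-7)·8 − (-5)·0) + ((-5)·1 − 8·8)| = 118, so the area is 59.
Along each edge there are gcd(|Δx|,|Δy|)+1 lattice points, so counting each shared vertex once the boundary has gcd(15,1) + gcd(2,8) + gcd(13,7) = 1+2+1 = 4.
Pick's theorem gives I = A − B/2 + 1 = 59 − 4/2 + 1 = 58.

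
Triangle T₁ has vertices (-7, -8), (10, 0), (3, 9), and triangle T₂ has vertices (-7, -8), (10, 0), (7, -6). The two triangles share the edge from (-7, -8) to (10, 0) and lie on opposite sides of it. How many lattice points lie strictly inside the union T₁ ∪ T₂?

The union is the simple quadrilateral with vertices (-7, -8), (3, 9), (10, 0), (7, -6) in order.
The shoelace formula gives twice the area as |((-7)·9 − 3·(-8)) + (3·0 − 10·9) + (10·(-6) − 7·0) + (7·(-8) − (-7)·(-6))| = 287, so the area is 143.5.
Along each edge there are gcd(|Δx|,|Δy|)+1 lattice points, so counting each shared vertex once the boundary has gcd(10,17) + gcd(7,9) + gcd(3,6) + gcd(14,2) = 1+1+3+2 = 7.
By Pick's theorem I = A − B/2 + 1 = 143.5 − 7/2 + 1 = 141.

141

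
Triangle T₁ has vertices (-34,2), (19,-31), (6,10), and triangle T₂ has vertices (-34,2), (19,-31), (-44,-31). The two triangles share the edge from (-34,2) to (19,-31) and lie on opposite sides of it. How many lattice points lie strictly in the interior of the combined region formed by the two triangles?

The union is the simple quadrilateral with vertices (-34,2), (6,10), (19,-31), (-44,-31) in order.
The shoelace formula gives twice the area as |((-34)·10 − 6·2) + (6·(-31) − 19·10) + (19·(-31) − (-44)·(-31)) + ((-44)·2 − (-34)·(-31))| = 3823, so the area is 1911.5.
The number of boundary lattice points is Σ gcd(|Δx|,|Δy|) = gcd(40,8) + gcd(13,41) + gcd(63,0) + gcd(10,33) = 8+1+63+1 = 73.
By Pick's theorem I = A − B/2 + 1 = 1911.5 − 73/2 + 1 = 1876.

1876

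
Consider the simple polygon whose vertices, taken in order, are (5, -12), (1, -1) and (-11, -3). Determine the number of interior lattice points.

69

Using the shoelace formula, 2A = |[5·(-1) − 1·(-12)] + [1·(-3) − (-11)·(-1)] + [(-11)·(-12) − 5·(-3)]| = 140, so the area is 70.
Along each edge there are gcd(|Δx|,|Δy|)+1 lattice points, so counting each shared vertex once the boundary has gcd(4,11) + gcd(12,2) + gcd(16,9) = 1+2+1 = 4.
Pick's theorem gives I = A − B/2 + 1 = 70 − 4/2 + 1 = 69.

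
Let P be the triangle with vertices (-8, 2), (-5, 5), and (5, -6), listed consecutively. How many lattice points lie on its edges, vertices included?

5

Summing gcd(|Δx|,|Δy|) over the edges gives the boundary count: gcd(3,3) + gcd(10,11) + gcd(13,8) = 3+1+1 = 5.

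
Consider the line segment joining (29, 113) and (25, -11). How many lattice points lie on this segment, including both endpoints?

The number of lattice points on a segment between lattice points is gcd(|Δx|,|Δy|) + 1 = gcd(4,124) + 1 = 4 + 1 = 5.

5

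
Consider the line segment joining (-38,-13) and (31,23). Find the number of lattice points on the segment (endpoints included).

The number of lattice points on a segment between lattice points is gcd(|Δx|,|Δy|) + 1 = gcd(69,36) + 1 = 3 + 1 = 4.

4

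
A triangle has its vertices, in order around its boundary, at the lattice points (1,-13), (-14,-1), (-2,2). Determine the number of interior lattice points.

Using the shoelace formula, 2A = |[1·(-1) − (-14)·(-13)] + [(-14)·2 − (-2)·(-1)] + [(-2)·(-13) − 1·2]| = 189, so the area is 94.5.
Summing gcd(|Δx|,|Δy|) over the edges gives the boundary count: gcd(15,12) + gcd(12,3) + gcd(3,15) = 3+3+3 = 9.
Pick's theorem gives I = A − B/2 + 1 = 94.5 − 9/2 + 1 = 91.

91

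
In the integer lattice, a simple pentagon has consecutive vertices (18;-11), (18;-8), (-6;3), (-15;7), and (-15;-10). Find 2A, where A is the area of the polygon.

663

The shoelace formula gives twice the area as |[18·(-8) − 18·(-11)] + [18·3 − (-6)·(-8)] + [(-6)·7 − (-15)·3] + [(-15)·(-10) − (-15)·7] + [(-15)·(-11) − 18·(-10)]| = 663, so the area is 663/2.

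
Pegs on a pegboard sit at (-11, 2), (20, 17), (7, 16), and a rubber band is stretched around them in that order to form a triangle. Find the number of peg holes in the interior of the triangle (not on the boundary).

By the shoelace formula, twice the signed area is |[(-11)·17 − 20·2] + [20·16 − 7·17] + [7·2 − (-11)·16]| = 164, so the area is 82.
Along each edge there are gcd(|Δx|,|Δy|)+1 lattice points, so counting each shared vertex once the boundary has gcd(31,15) + gcd(13,1) + gcd(18,14) = 1+1+2 = 4.
Pick's theorem gives I = A − B/2 + 1 = 82 − 4/2 + 1 = 81.

81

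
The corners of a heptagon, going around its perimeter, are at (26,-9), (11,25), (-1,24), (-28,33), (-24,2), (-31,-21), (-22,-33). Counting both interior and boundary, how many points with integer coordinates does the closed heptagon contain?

Using the shoelace formula, 2A = |[26·25 − 11·(-9)] + [11·24 − (-1)·25] + [(-1)·33 − (-28)·24] + [(-28)·2 − (-24)·33] + [(-24)·(-21) − (-31)·2] + [(-31)·(-33) − (-22)·(-21)] + [(-22)·(-9) − 26·(-33)]| = 4596, so the area is 2298.
The number of boundary lattice points is Σ gcd(|Δx|,|Δy|) = gcd(15,34) + gcd(12,1) + gcd(27,9) + gcd(4,31) + gcd(7,23) + gcd(9,12) + gcd(48,24) = 1+1+9+1+1+3+24 = 40.
Pick's theorem gives I = A − B/2 + 1 = 2298 − 40/2 + 1 = 2279, so the closed region contains I + B = 2279 + 40 = 2319 lattice points.

2319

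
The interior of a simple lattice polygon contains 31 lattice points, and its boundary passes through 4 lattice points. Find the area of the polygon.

32

By Pick's theorem, A = I + B/2 − 1 = 31 + 4/2 − 1 = 32.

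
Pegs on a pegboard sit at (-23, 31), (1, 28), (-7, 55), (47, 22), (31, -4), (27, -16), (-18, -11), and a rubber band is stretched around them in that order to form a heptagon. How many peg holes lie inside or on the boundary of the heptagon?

The shoelace formula gives twice the area as |((-23)·28 − 1·31) + (1·55 − (-7)·28) + ((-7)·22 − 47·55) + (47·(-4) − 31·22) + (31·(-16) − 27·(-4)) + (27·(-11) − (-18)·(-16)) + ((-18)·31 − (-23)·(-11))| = 5817, so the area is 5817/2.
Summing gcd(|Δx|,|Δy|) over the edges gives the boundary count: gcd(24,3) + gcd(8,27) + gcd(54,33) + gcd(16,26) + gcd(4,12) + gcd(45,5) + gcd(5,42) = 3+1+3+2+4+5+1 = 19.
Pick's theorem gives I = A − B/2 + 1 = 5817/2 − 19/2 + 1 = 2900, so the closed region contains I + B = 2900 + 19 = 2919 lattice points.

2919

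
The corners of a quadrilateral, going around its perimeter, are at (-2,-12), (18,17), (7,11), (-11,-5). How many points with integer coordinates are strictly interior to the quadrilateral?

233

By the shoelace formula, twice the signed area is |((-2)·17 − 18·(-12)) + (18·11 − 7·17) + (7·(-5) − (-11)·11) + ((-11)·(-12) − (-2)·(-5))| = 469, so the area is 234.5.
Summing gcd(|Δx|,|Δy|) over the edges gives the boundary count: gcd(20,29) + gcd(11,6) + gcd(18,16) + gcd(9,7) = 1+1+2+1 = 5.
By Pick's theorem A = I + B/2 − 1, so I = 234.5 − 5/2 + 1 = 233.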